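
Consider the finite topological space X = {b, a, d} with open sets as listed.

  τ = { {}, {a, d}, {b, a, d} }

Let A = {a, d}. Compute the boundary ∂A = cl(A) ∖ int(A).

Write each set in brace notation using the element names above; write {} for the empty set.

{b}

U open, U⊆A: {}, {a, d}. int(A) = ⋃ = {a, d}
X∖A={b}, int(X∖A)={}, hence cl(A)={b, a, d}
∂A: remove int from cl → {b}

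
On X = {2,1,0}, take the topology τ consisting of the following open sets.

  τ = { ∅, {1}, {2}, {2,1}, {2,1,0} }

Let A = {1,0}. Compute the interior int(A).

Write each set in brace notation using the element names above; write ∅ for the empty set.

interior: largest open inside A is {1} (from ∅, {1})

{1}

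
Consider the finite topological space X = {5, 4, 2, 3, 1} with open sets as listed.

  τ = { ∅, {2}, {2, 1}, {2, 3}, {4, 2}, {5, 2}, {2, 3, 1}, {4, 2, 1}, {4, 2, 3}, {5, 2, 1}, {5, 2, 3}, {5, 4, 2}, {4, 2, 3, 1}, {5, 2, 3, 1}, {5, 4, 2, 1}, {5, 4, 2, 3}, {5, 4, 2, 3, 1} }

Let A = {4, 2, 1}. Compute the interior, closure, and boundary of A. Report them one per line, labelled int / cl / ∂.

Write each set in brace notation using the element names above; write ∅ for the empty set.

int(A) = {4, 2, 1}
cl(A)  = {5, 4, 2, 3, 1}
∂A     = {5, 3}

interior: largest open inside A is {4, 2, 1} (from ∅, {2}, {2, 1}, {4, 2}, {4, 2, 1})
cl via duality: int({5, 3}) = ∅, so X∖∅ = {5, 4, 2, 3, 1}
cl∖int = {5, 3}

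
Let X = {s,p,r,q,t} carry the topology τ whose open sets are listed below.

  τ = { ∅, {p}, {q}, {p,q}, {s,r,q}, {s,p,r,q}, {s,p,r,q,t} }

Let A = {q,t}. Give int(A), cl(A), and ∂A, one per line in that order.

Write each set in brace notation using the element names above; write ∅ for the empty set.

int(A) = {q}
cl(A)  = {s,r,q,t}
∂A     = {s,r,t}

opens ⊆ A: ∅, {q}; union → int = {q}
complement {s,p,r}; its interior {p}; cl(A) = X∖{p} = {s,r,q,t}
boundary = {s,r,q,t} ∖ {q} = {s,r,t}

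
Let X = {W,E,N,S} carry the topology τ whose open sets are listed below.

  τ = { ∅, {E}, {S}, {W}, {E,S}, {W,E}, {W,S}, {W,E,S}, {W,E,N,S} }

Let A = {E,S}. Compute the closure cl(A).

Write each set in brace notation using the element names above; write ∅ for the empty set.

closure: X∖int(X∖A) = X∖{W} = {E,N,S}

{E,N,S}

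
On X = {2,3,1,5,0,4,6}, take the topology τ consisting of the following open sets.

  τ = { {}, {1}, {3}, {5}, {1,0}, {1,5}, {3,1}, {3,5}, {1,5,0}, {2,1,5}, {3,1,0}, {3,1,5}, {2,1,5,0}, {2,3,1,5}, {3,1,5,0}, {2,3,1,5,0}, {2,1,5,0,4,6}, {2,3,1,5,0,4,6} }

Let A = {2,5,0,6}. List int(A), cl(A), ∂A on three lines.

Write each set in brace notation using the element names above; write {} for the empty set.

int(A) = {5}
cl(A)  = {2,5,0,4,6}
∂A     = {2,0,4,6}

open subsets of A: {}, {5}; so int(A) = {5}
closure: X∖int(X∖A) = X∖{3,1} = {2,5,0,4,6}
∂A = {2,5,0,4,6} minus {5} = {2,0,4,6}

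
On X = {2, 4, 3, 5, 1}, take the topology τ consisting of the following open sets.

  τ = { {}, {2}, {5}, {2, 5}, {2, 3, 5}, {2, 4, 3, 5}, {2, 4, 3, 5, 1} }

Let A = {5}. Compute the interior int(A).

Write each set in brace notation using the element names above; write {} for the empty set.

U open, U⊆A: {}, {5}. int(A) = ⋃ = {5}

{5}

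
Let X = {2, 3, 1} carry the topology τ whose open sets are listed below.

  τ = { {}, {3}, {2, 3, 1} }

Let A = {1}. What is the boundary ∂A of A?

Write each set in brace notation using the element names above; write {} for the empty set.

{2, 1}

U open, U⊆A: {}. int(A) = ⋃ = {}
X∖A={2, 3}, int(X∖A)={3}, hence cl(A)={2, 1}
∂A: remove int from cl → {2, 1}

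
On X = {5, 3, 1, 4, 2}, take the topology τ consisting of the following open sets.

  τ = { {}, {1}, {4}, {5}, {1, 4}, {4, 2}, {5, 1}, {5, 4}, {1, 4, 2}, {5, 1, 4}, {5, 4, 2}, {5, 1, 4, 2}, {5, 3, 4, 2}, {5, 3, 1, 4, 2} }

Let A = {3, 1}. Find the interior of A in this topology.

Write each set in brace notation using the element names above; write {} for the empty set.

U open, U⊆A: {}, {1}. int(A) = ⋃ = {1}

{1}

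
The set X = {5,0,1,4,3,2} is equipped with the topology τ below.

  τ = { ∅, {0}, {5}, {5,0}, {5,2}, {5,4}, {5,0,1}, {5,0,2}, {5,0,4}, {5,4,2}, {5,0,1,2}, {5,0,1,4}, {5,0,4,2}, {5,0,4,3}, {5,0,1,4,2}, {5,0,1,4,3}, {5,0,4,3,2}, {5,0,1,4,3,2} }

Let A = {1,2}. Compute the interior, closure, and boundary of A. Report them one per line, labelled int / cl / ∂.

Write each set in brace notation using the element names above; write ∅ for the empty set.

int(A) = ∅
cl(A)  = {1,2}
∂A     = {1,2}

open subsets of A: ∅; so int(A) = ∅
closure: X∖int(X∖A) = X∖{5,0,4,3} = {1,2}
∂A = {1,2} minus ∅ = {1,2}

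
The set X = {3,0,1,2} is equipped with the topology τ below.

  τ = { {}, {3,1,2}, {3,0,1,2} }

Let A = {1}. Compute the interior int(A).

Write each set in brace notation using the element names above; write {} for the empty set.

{}

open subsets of A: {}; so int(A) = {}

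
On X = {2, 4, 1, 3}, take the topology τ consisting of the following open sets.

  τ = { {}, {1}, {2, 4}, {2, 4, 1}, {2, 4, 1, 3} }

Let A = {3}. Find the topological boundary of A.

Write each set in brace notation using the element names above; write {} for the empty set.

opens ⊆ A: {}; union → int = {}
complement {2, 4, 1}; its interior {2, 4, 1}; cl(A) = X∖{2, 4, 1} = {3}
boundary = {3} ∖ {} = {3}

{3}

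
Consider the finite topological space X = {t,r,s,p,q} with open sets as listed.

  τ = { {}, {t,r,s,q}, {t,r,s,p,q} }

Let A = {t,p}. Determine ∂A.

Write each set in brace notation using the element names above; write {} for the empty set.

interior: largest open inside A is {} (from {})
cl via duality: int({r,s,q}) = {}, so X∖{} = {t,r,s,p,q}
cl∖int = {t,r,s,p,q}

{t,r,s,p,q}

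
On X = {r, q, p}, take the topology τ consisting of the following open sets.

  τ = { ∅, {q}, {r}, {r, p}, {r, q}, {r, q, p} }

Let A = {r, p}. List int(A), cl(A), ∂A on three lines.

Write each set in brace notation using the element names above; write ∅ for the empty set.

int(A) = {r, p}
cl(A)  = {r, p}
∂A     = ∅

opens ⊆ A: ∅, {r}, {r, p}; union → int = {r, p}
complement {q}; its interior {q}; cl(A) = X∖{q} = {r, p}
boundary = {r, p} ∖ {r, p} = ∅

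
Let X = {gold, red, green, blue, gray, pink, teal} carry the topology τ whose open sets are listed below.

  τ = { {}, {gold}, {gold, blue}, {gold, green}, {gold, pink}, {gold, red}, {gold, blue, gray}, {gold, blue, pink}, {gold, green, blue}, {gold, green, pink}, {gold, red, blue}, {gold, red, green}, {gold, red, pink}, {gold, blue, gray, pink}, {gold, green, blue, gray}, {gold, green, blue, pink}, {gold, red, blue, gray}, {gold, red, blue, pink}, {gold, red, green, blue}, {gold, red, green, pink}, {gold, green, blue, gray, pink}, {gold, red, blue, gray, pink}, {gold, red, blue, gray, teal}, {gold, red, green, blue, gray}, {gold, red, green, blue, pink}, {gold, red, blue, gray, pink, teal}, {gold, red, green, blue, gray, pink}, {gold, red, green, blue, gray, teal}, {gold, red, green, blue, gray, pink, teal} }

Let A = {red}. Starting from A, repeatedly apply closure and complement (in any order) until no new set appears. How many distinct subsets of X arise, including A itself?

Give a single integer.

complement {gold, green, blue, gray, pink, teal}; its interior {gold, green, blue, gray, pink}; cl(A) = X∖{gold, green, blue, gray, pink} = {red, teal}
With k = closure, c = complement:
  1. A     = {red}
  2. kA    = {red, teal}
  3. cA    = {gold, green, blue, gray, pink, teal}
  4. ckA   = {gold, green, blue, gray, pink}
  5. kcA   = {gold, red, green, blue, gray, pink, teal}
  6. ckcA  = {}
k, c of each give nothing new

6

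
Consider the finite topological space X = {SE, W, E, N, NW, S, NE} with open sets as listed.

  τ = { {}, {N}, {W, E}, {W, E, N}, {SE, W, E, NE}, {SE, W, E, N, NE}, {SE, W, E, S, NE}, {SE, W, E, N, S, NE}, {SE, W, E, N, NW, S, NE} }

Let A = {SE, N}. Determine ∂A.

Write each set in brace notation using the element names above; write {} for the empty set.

open subsets of A: {}, {N}; so int(A) = {N}
closure: X∖int(X∖A) = X∖{W, E} = {SE, N, NW, S, NE}
∂A = {SE, N, NW, S, NE} minus {N} = {SE, NW, S, NE}

{SE, NW, S, NE}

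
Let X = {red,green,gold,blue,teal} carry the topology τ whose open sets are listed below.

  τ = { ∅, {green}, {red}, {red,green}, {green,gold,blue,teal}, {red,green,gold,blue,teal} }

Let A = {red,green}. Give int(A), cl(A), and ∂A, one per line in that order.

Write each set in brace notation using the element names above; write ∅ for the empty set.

int(A) = {red,green}
cl(A)  = {red,green,gold,blue,teal}
∂A     = {gold,blue,teal}

open subsets of A: ∅, {red}, {green}, {red,green}; so int(A) = {red,green}
closure: X∖int(X∖A) = X∖∅ = {red,green,gold,blue,teal}
∂A = {red,green,gold,blue,teal} minus {red,green} = {gold,blue,teal}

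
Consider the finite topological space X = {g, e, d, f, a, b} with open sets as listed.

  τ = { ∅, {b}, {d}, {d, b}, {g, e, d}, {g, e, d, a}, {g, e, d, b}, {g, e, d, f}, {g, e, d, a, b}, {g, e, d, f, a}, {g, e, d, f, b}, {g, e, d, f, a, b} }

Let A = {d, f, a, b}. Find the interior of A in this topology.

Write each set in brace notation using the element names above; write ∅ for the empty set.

interior: largest open inside A is {d, b} (from ∅, {b}, {d}, {d, b})

{d, b}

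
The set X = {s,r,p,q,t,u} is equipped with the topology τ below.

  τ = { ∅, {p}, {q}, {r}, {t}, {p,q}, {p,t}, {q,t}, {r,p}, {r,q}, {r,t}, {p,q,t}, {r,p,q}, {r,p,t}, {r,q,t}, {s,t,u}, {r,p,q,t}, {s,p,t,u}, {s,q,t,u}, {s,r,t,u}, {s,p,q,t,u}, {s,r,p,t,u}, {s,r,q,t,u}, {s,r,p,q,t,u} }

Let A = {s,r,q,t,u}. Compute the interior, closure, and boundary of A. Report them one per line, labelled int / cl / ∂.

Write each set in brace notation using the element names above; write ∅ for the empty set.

int(A) = {s,r,q,t,u}
cl(A)  = {s,r,q,t,u}
∂A     = ∅

interior: largest open inside A is {s,r,q,t,u} (from ∅, {t}, {q}, {r}, {r,q}, {q,t}, {r,t}, {r,q,t}, {s,t,u}, {s,r,t,u}, {s,q,t,u}, {s,r,q,t,u})
cl via duality: int({p}) = {p}, so X∖{p} = {s,r,q,t,u}
cl∖int = ∅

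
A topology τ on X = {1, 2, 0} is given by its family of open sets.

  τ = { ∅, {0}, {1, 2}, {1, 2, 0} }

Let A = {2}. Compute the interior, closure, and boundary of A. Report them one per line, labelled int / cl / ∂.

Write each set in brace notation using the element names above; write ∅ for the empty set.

open subsets of A: ∅; so int(A) = ∅
closure: X∖int(X∖A) = X∖{0} = {1, 2}
∂A = {1, 2} minus ∅ = {1, 2}

int(A) = ∅
cl(A)  = {1, 2}
∂A     = {1, 2}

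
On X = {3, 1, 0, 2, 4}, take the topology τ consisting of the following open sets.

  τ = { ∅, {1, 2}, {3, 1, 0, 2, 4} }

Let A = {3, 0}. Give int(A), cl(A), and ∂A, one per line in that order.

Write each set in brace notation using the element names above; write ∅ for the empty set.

opens ⊆ A: ∅; union → int = ∅
complement {1, 2, 4}; its interior {1, 2}; cl(A) = X∖{1, 2} = {3, 0, 4}
boundary = {3, 0, 4} ∖ ∅ = {3, 0, 4}

int(A) = ∅
cl(A)  = {3, 0, 4}
∂A     = {3, 0, 4}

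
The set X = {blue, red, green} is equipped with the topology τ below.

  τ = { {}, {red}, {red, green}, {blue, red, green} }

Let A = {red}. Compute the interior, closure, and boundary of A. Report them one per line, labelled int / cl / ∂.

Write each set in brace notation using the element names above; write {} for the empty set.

open subsets of A: {}, {red}; so int(A) = {red}
closure: X∖int(X∖A) = X∖{} = {blue, red, green}
∂A = {blue, red, green} minus {red} = {blue, green}

int(A) = {red}
cl(A)  = {blue, red, green}
∂A     = {blue, green}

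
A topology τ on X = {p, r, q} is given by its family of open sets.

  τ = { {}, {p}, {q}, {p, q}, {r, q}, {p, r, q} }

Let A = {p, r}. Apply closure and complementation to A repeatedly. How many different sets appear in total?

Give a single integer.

4

complement {q}; its interior {q}; cl(A) = X∖{q} = {p, r}
With k = closure, c = complement:
  1. A     = {p, r}
  2. cA    = {q}
  3. kcA   = {r, q}
  4. ckcA  = {p}
k, c of each give nothing new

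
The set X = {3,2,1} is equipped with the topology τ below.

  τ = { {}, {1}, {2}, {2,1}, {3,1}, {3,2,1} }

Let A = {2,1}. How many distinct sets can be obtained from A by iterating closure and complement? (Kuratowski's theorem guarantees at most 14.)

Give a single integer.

complement {3}; its interior {}; cl(A) = X∖{} = {3,2,1}
With k = closure, c = complement:
  1. A     = {2,1}
  2. kA    = {3,2,1}
  3. cA    = {3}
  4. ckA   = {}
k, c of each give nothing new

4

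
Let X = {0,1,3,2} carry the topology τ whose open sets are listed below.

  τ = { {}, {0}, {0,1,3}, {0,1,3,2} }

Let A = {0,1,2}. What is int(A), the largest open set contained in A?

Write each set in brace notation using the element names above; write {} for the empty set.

{0}

interior: largest open inside A is {0} (from {}, {0})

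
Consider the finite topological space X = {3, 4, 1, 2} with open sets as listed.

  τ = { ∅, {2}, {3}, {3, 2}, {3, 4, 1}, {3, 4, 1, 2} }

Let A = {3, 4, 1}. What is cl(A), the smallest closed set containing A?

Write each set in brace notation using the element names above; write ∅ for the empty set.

complement {2}; its interior {2}; cl(A) = X∖{2} = {3, 4, 1}

{3, 4, 1}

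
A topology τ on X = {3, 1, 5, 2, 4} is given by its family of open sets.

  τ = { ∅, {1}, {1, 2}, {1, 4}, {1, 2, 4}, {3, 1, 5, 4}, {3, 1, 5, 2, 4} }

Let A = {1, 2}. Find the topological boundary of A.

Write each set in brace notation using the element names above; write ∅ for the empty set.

{3, 5, 4}

interior: largest open inside A is {1, 2} (from ∅, {1}, {1, 2})
cl via duality: int({3, 5, 4}) = ∅, so X∖∅ = {3, 1, 5, 2, 4}
cl∖int = {3, 5, 4}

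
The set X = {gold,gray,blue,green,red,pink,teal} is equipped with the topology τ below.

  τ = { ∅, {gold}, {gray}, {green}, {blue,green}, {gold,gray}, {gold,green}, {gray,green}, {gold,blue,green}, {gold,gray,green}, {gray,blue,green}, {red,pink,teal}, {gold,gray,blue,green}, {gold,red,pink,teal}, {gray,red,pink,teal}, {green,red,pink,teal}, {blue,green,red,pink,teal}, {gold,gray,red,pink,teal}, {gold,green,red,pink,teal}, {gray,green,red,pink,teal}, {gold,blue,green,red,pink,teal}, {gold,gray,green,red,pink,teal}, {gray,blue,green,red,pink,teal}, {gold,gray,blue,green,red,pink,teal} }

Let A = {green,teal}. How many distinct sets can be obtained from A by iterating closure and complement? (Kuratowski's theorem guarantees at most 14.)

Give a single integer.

closure: X∖int(X∖A) = X∖{gold,gray} = {blue,green,red,pink,teal}
Let k=closure and c=complement:
  1. A     = {green,teal}
  2. kA    = {blue,green,red,pink,teal}
  3. cA    = {gold,gray,blue,red,pink}
  4. ckA   = {gold,gray}
  5. kcA   = {gold,gray,blue,red,pink,teal}
  6. ckcA  = {green}
  7. kckcA = {blue,green}
  8. ckckcA = {gold,gray,red,pink,teal}
— saturated at 8

8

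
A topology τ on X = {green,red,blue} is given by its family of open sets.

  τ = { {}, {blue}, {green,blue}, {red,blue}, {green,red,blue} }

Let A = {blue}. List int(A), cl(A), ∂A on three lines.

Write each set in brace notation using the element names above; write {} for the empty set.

interior: largest open inside A is {blue} (from {}, {blue})
cl via duality: int({green,red}) = {}, so X∖{} = {green,red,blue}
cl∖int = {green,red}

int(A) = {blue}
cl(A)  = {green,red,blue}
∂A     = {green,red}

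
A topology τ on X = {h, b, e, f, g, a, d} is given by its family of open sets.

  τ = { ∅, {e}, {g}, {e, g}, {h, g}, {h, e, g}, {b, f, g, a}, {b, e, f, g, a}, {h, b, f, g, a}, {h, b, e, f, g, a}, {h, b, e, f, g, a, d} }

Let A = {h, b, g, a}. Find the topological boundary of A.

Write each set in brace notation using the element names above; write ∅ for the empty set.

opens ⊆ A: ∅, {g}, {h, g}; union → int = {h, g}
complement {e, f, d}; its interior {e}; cl(A) = X∖{e} = {h, b, f, g, a, d}
boundary = {h, b, f, g, a, d} ∖ {h, g} = {b, f, a, d}

{b, f, a, d}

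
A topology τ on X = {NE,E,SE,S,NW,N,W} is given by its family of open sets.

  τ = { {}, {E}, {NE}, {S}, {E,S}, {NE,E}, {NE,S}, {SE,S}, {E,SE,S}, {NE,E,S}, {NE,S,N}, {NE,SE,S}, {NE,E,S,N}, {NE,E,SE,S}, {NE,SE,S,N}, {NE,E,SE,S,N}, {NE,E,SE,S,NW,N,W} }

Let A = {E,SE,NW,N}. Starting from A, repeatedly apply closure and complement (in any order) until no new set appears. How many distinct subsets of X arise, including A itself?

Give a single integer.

8

complement {NE,S,W}; its interior {NE,S}; cl(A) = X∖{NE,S} = {E,SE,NW,N,W}
With k = closure, c = complement:
  1. A     = {E,SE,NW,N}
  2. kA    = {E,SE,NW,N,W}
  3. cA    = {NE,S,W}
  4. ckA   = {NE,S}
  5. kcA   = {NE,SE,S,NW,N,W}
  6. ckcA  = {E}
  7. kckcA = {E,NW,W}
  8. ckckcA = {NE,SE,S,N}
k, c of each give nothing new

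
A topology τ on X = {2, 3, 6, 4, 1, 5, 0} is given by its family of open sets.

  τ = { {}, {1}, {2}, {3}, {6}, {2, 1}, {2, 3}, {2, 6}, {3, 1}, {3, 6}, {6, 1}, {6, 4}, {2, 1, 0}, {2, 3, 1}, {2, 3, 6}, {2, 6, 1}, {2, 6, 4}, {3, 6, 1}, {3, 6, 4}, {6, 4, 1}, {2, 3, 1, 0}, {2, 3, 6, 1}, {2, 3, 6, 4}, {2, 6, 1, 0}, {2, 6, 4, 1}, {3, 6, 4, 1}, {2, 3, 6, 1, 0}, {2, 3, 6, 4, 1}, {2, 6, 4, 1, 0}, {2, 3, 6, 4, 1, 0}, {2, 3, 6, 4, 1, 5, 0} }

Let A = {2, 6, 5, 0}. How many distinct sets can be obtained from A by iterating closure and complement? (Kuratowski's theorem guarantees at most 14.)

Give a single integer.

8

X∖A={3, 4, 1}, int(X∖A)={3, 1}, hence cl(A)={2, 6, 4, 5, 0}
Orbit (k=closure, c=complement):
  1. A     = {2, 6, 5, 0}
  2. kA    = {2, 6, 4, 5, 0}
  3. cA    = {3, 4, 1}
  4. ckA   = {3, 1}
  5. kcA   = {3, 4, 1, 5, 0}
  6. kckA  = {3, 1, 5, 0}
  7. ckcA  = {2, 6}
  8. ckckA = {2, 6, 4}
(closed under both — stop)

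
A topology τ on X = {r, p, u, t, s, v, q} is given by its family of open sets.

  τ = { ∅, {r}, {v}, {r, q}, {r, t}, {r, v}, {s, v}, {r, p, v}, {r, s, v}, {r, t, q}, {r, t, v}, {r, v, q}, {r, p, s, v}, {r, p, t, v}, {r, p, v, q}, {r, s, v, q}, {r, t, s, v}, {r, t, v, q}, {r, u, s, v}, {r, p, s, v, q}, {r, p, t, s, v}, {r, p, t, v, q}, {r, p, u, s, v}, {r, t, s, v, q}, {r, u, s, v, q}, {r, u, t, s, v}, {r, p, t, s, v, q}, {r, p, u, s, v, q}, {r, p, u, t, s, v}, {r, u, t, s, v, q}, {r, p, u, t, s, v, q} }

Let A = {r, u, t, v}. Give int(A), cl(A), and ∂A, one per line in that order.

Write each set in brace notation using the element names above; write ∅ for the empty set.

int(A) = {r, t, v}
cl(A)  = {r, p, u, t, s, v, q}
∂A     = {p, u, s, q}

opens ⊆ A: ∅, {v}, {r}, {r, v}, {r, t}, {r, t, v}; union → int = {r, t, v}
complement {p, s, q}; its interior ∅; cl(A) = X∖∅ = {r, p, u, t, s, v, q}
boundary = {r, p, u, t, s, v, q} ∖ {r, t, v} = {p, u, s, q}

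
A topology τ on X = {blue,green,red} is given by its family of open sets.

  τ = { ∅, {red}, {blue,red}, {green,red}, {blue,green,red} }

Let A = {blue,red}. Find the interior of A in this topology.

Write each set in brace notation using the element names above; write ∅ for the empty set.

U open, U⊆A: ∅, {red}, {blue,red}. int(A) = ⋃ = {blue,red}

{blue,red}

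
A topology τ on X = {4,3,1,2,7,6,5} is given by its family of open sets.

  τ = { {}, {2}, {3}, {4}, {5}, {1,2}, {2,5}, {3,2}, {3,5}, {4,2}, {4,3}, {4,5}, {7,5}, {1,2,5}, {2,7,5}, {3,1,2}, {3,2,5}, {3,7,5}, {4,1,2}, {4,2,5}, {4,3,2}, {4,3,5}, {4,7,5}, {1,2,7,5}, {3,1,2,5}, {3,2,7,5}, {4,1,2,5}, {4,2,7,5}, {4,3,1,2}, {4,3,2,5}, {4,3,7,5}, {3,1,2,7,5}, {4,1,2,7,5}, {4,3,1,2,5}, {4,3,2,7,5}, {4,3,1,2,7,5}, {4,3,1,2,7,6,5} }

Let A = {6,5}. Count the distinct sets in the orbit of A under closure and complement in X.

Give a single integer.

cl via duality: int({4,3,1,2,7}) = {4,3,1,2}, so X∖{4,3,1,2} = {7,6,5}
Write k for closure, c for complement:
  1. A     = {6,5}
  2. kA    = {7,6,5}
  3. cA    = {4,3,1,2,7}
  4. ckA   = {4,3,1,2}
  5. kcA   = {4,3,1,2,7,6}
  6. kckA  = {4,3,1,2,6}
  7. ckcA  = {5}
  8. ckckA = {7,5}
applying k or c yields no new set

8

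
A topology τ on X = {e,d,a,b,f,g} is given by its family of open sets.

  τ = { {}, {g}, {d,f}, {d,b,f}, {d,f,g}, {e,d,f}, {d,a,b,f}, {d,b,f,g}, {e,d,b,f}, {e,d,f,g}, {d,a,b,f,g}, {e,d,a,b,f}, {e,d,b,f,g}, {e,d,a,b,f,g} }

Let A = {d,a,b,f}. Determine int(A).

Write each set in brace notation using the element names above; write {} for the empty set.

interior: largest open inside A is {d,a,b,f} (from {}, {d,f}, {d,b,f}, {d,a,b,f})

{d,a,b,f}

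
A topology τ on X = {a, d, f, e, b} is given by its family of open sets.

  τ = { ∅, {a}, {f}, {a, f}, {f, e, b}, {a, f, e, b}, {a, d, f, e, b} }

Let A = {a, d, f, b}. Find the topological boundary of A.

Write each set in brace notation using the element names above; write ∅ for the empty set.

U open, U⊆A: ∅, {f}, {a}, {a, f}. int(A) = ⋃ = {a, f}
X∖A={e}, int(X∖A)=∅, hence cl(A)={a, d, f, e, b}
∂A: remove int from cl → {d, e, b}

{d, e, b}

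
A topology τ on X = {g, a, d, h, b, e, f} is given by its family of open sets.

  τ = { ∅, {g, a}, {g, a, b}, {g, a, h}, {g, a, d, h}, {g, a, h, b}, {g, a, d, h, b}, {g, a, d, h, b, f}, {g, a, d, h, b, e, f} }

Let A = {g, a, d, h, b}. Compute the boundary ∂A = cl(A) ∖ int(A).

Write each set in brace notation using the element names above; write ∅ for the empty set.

{e, f}

interior: largest open inside A is {g, a, d, h, b} (from ∅, {g, a}, {g, a, h}, {g, a, b}, {g, a, h, b}, {g, a, d, h}, {g, a, d, h, b})
cl via duality: int({e, f}) = ∅, so X∖∅ = {g, a, d, h, b, e, f}
cl∖int = {e, f}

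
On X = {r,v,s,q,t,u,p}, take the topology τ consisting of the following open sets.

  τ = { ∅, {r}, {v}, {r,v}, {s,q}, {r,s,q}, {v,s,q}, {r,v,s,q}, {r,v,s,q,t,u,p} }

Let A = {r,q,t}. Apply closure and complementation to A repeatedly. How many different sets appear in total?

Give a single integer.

cl via duality: int({v,s,u,p}) = {v}, so X∖{v} = {r,s,q,t,u,p}
Write k for closure, c for complement:
  1. A     = {r,q,t}
  2. kA    = {r,s,q,t,u,p}
  3. cA    = {v,s,u,p}
  4. ckA   = {v}
  5. kcA   = {v,s,q,t,u,p}
  6. kckA  = {v,t,u,p}
  7. ckcA  = {r}
  8. ckckA = {r,s,q}
  9. kckcA = {r,t,u,p}
  10. ckckcA = {v,s,q}
applying k or c yields no new set

10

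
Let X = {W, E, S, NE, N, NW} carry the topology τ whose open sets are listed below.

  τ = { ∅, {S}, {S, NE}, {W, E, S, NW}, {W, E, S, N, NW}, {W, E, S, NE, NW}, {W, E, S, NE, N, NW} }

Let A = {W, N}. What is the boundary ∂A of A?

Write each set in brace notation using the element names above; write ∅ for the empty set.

interior: largest open inside A is ∅ (from ∅)
cl via duality: int({E, S, NE, NW}) = {S, NE}, so X∖{S, NE} = {W, E, N, NW}
cl∖int = {W, E, N, NW}

{W, E, N, NW}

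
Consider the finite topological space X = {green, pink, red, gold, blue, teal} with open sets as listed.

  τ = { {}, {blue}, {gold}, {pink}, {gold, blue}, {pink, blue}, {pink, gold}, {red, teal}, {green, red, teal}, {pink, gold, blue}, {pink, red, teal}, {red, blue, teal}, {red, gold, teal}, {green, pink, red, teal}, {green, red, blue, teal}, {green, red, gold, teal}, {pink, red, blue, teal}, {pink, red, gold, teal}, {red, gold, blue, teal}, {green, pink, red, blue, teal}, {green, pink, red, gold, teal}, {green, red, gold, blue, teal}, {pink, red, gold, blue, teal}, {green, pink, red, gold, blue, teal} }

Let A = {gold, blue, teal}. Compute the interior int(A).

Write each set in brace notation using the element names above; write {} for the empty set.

U open, U⊆A: {}, {gold}, {blue}, {gold, blue}. int(A) = ⋃ = {gold, blue}

{gold, blue}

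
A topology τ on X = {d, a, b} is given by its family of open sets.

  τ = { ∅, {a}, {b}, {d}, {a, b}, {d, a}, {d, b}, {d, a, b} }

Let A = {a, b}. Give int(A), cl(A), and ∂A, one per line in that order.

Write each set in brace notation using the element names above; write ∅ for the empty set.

U open, U⊆A: ∅, {b}, {a}, {a, b}. int(A) = ⋃ = {a, b}
X∖A={d}, int(X∖A)={d}, hence cl(A)={a, b}
∂A: remove int from cl → ∅

int(A) = {a, b}
cl(A)  = {a, b}
∂A     = ∅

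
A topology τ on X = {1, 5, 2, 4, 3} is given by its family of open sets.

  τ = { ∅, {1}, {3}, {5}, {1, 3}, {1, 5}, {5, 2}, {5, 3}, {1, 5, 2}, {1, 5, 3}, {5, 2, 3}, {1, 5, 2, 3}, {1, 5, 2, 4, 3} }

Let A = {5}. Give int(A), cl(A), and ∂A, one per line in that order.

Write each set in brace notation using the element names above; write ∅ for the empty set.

open subsets of A: ∅, {5}; so int(A) = {5}
closure: X∖int(X∖A) = X∖{1, 3} = {5, 2, 4}
∂A = {5, 2, 4} minus {5} = {2, 4}

int(A) = {5}
cl(A)  = {5, 2, 4}
∂A     = {2, 4}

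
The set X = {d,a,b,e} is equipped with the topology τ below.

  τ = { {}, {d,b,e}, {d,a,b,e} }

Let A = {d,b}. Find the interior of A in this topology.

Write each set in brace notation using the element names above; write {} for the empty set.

{}

interior: largest open inside A is {} (from {})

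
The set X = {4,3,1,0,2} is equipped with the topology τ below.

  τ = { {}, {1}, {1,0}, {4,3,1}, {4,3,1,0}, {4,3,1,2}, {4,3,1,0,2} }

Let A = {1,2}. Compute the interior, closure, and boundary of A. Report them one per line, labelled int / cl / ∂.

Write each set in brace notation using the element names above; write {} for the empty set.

open subsets of A: {}, {1}; so int(A) = {1}
closure: X∖int(X∖A) = X∖{} = {4,3,1,0,2}
∂A = {4,3,1,0,2} minus {1} = {4,3,0,2}

int(A) = {1}
cl(A)  = {4,3,1,0,2}
∂A     = {4,3,0,2}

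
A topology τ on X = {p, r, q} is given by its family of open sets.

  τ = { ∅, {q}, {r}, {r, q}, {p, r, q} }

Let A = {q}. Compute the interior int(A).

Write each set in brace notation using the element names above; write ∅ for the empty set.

opens ⊆ A: ∅, {q}; union → int = {q}

{q}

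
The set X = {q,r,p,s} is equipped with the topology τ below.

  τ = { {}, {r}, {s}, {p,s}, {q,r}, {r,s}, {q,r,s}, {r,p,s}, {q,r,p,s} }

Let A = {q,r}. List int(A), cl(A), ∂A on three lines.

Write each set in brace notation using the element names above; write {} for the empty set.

int(A) = {q,r}
cl(A)  = {q,r}
∂A     = {}

opens ⊆ A: {}, {r}, {q,r}; union → int = {q,r}
complement {p,s}; its interior {p,s}; cl(A) = X∖{p,s} = {q,r}
boundary = {q,r} ∖ {q,r} = {}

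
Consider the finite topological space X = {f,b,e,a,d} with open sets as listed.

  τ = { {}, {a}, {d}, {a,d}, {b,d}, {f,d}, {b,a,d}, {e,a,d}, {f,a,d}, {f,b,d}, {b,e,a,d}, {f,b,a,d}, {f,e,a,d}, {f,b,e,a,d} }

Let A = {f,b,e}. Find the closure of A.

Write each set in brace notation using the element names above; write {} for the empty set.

{f,b,e}

closure: X∖int(X∖A) = X∖{a,d} = {f,b,e}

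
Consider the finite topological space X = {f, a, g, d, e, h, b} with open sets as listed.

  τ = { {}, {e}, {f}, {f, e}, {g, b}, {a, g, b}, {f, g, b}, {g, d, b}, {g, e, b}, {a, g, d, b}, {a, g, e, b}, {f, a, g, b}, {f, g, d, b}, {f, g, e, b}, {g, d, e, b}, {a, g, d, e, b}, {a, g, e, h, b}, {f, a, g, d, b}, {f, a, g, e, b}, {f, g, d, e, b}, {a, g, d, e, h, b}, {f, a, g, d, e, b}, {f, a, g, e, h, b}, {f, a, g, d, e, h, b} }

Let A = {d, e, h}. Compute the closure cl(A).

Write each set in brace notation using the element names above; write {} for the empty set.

{d, e, h}

cl via duality: int({f, a, g, b}) = {f, a, g, b}, so X∖{f, a, g, b} = {d, e, h}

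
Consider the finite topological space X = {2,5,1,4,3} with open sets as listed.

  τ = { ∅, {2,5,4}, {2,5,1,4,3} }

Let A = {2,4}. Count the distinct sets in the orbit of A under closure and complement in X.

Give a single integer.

X∖A={5,1,3}, int(X∖A)=∅, hence cl(A)={2,5,1,4,3}
Orbit (k=closure, c=complement):
  1. A     = {2,4}
  2. kA    = {2,5,1,4,3}
  3. cA    = {5,1,3}
  4. ckA   = ∅
(closed under both — stop)

4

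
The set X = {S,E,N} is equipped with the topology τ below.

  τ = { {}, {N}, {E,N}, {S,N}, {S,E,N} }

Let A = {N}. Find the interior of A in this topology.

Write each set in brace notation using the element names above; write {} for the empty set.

opens ⊆ A: {}, {N}; union → int = {N}

{N}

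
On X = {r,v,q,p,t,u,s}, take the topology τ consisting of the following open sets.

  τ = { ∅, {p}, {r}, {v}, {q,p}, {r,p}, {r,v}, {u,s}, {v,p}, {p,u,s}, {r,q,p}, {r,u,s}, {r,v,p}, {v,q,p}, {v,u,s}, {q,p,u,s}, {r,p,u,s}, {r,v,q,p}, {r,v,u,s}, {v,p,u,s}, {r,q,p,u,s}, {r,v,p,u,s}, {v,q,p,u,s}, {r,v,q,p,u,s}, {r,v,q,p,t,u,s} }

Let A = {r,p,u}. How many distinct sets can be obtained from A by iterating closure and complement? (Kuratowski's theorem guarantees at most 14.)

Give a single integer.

12

X∖A={v,q,t,s}, int(X∖A)={v}, hence cl(A)={r,q,p,t,u,s}
Orbit (k=closure, c=complement):
  1. A     = {r,p,u}
  2. kA    = {r,q,p,t,u,s}
  3. cA    = {v,q,t,s}
  4. ckA   = {v}
  5. kcA   = {v,q,t,u,s}
  6. kckA  = {v,t}
  7. ckcA  = {r,p}
  8. ckckA = {r,q,p,u,s}
  9. kckcA = {r,q,p,t}
  10. ckckcA = {v,u,s}
  11. kckckcA = {v,t,u,s}
  12. ckckckcA = {r,q,p}
(closed under both — stop)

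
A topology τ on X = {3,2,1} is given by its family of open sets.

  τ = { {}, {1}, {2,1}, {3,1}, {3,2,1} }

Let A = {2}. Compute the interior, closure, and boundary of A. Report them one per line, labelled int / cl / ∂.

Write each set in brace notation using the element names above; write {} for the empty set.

U open, U⊆A: {}. int(A) = ⋃ = {}
X∖A={3,1}, int(X∖A)={3,1}, hence cl(A)={2}
∂A: remove int from cl → {2}

int(A) = {}
cl(A)  = {2}
∂A     = {2}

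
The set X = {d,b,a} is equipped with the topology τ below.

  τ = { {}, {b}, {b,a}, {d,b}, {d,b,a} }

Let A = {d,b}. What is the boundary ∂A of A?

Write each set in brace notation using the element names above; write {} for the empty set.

{a}

interior: largest open inside A is {d,b} (from {}, {b}, {d,b})
cl via duality: int({a}) = {}, so X∖{} = {d,b,a}
cl∖int = {a}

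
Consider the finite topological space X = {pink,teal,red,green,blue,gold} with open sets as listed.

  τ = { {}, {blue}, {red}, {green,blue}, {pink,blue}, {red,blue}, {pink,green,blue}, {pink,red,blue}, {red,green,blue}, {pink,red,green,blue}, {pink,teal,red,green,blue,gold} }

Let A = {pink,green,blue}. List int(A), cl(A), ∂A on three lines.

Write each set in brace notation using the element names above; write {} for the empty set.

open subsets of A: {}, {blue}, {green,blue}, {pink,blue}, {pink,green,blue}; so int(A) = {pink,green,blue}
closure: X∖int(X∖A) = X∖{red} = {pink,teal,green,blue,gold}
∂A = {pink,teal,green,blue,gold} minus {pink,green,blue} = {teal,gold}

int(A) = {pink,green,blue}
cl(A)  = {pink,teal,green,blue,gold}
∂A     = {teal,gold}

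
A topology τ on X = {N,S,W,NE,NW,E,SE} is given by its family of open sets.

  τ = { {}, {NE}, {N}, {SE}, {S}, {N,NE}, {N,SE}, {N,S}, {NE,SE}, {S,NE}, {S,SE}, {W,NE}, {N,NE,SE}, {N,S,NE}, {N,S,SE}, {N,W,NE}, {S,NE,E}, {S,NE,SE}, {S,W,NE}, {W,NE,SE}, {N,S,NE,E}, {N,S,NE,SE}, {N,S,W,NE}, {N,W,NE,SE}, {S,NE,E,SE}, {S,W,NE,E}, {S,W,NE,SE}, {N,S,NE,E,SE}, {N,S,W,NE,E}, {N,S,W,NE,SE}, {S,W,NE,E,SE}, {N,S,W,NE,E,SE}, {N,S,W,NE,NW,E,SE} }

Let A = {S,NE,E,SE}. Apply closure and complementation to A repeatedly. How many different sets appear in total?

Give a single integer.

6

complement {N,W,NW}; its interior {N}; cl(A) = X∖{N} = {S,W,NE,NW,E,SE}
With k = closure, c = complement:
  1. A     = {S,NE,E,SE}
  2. kA    = {S,W,NE,NW,E,SE}
  3. cA    = {N,W,NW}
  4. ckA   = {N}
  5. kckA  = {N,NW}
  6. ckckA = {S,W,NE,E,SE}
k, c of each give nothing new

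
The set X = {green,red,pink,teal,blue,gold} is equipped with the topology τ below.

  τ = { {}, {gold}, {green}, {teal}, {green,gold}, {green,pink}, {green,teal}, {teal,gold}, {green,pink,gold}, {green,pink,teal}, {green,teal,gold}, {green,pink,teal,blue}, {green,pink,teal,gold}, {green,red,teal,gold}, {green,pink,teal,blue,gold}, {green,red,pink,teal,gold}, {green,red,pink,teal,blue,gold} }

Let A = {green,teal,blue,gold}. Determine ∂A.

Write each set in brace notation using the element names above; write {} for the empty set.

U open, U⊆A: {}, {gold}, {green}, {teal}, {green,gold}, {green,teal}, {teal,gold}, {green,teal,gold}. int(A) = ⋃ = {green,teal,gold}
X∖A={red,pink}, int(X∖A)={}, hence cl(A)={green,red,pink,teal,blue,gold}
∂A: remove int from cl → {red,pink,blue}

{red,pink,blue}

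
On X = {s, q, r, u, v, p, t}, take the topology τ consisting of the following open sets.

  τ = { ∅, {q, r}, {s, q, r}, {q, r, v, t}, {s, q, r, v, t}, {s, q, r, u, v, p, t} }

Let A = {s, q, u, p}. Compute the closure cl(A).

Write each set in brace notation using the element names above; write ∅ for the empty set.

{s, q, r, u, v, p, t}

complement {r, v, t}; its interior ∅; cl(A) = X∖∅ = {s, q, r, u, v, p, t}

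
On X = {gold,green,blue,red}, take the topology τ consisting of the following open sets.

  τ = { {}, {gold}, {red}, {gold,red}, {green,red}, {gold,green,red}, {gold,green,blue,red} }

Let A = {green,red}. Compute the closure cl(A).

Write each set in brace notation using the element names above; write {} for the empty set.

cl via duality: int({gold,blue}) = {gold}, so X∖{gold} = {green,blue,red}

{green,blue,red}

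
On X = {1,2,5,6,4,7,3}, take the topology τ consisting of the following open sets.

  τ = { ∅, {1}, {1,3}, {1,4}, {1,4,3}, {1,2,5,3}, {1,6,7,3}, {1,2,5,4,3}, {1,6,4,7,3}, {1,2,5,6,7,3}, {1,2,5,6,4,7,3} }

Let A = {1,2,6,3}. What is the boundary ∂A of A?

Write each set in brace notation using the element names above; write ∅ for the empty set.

{2,5,6,4,7}

U open, U⊆A: ∅, {1}, {1,3}. int(A) = ⋃ = {1,3}
X∖A={5,4,7}, int(X∖A)=∅, hence cl(A)={1,2,5,6,4,7,3}
∂A: remove int from cl → {2,5,6,4,7}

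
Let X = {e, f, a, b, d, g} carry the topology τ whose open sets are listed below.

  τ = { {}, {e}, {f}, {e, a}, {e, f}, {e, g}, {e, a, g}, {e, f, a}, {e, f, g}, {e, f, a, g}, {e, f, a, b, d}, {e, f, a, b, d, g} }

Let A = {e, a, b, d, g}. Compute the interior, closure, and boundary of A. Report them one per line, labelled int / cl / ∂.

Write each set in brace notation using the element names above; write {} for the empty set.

open subsets of A: {}, {e}, {e, a}, {e, g}, {e, a, g}; so int(A) = {e, a, g}
closure: X∖int(X∖A) = X∖{f} = {e, a, b, d, g}
∂A = {e, a, b, d, g} minus {e, a, g} = {b, d}

int(A) = {e, a, g}
cl(A)  = {e, a, b, d, g}
∂A     = {b, d}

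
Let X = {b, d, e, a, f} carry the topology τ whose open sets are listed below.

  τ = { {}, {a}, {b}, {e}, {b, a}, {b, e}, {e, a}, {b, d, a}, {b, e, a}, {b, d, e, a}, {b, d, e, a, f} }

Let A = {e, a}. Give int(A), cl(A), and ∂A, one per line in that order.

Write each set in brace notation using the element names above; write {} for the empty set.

int(A) = {e, a}
cl(A)  = {d, e, a, f}
∂A     = {d, f}

U open, U⊆A: {}, {e}, {a}, {e, a}. int(A) = ⋃ = {e, a}
X∖A={b, d, f}, int(X∖A)={b}, hence cl(A)={d, e, a, f}
∂A: remove int from cl → {d, f}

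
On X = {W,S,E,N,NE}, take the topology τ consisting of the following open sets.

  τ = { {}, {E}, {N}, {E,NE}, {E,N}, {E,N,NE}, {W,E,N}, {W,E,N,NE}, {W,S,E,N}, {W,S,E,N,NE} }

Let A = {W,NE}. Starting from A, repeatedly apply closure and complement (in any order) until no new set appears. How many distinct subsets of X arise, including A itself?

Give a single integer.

6

complement {S,E,N}; its interior {E,N}; cl(A) = X∖{E,N} = {W,S,NE}
With k = closure, c = complement:
  1. A     = {W,NE}
  2. kA    = {W,S,NE}
  3. cA    = {S,E,N}
  4. ckA   = {E,N}
  5. kcA   = {W,S,E,N,NE}
  6. ckcA  = {}
k, c of each give nothing new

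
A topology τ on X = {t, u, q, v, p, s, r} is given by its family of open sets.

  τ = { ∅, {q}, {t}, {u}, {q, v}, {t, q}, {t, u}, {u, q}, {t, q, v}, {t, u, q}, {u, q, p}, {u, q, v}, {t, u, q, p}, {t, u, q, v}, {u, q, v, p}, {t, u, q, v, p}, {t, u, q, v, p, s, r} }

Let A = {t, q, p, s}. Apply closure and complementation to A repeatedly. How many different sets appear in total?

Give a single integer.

cl via duality: int({u, v, r}) = {u}, so X∖{u} = {t, q, v, p, s, r}
Write k for closure, c for complement:
  1. A     = {t, q, p, s}
  2. kA    = {t, q, v, p, s, r}
  3. cA    = {u, v, r}
  4. ckA   = {u}
  5. kcA   = {u, v, p, s, r}
  6. kckA  = {u, p, s, r}
  7. ckcA  = {t, q}
  8. ckckA = {t, q, v}
applying k or c yields no new set

8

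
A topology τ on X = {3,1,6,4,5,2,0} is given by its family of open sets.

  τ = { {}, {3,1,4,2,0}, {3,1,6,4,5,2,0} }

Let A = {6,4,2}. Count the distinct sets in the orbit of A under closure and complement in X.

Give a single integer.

closure: X∖int(X∖A) = X∖{} = {3,1,6,4,5,2,0}
Let k=closure and c=complement:
  1. A     = {6,4,2}
  2. kA    = {3,1,6,4,5,2,0}
  3. cA    = {3,1,5,0}
  4. ckA   = {}
— saturated at 4

4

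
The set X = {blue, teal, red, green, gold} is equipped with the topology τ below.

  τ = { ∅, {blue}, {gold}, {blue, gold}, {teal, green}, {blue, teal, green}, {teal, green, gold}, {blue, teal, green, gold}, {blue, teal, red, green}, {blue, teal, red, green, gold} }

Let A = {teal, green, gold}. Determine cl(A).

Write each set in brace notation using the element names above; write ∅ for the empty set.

cl via duality: int({blue, red}) = {blue}, so X∖{blue} = {teal, red, green, gold}

{teal, red, green, gold}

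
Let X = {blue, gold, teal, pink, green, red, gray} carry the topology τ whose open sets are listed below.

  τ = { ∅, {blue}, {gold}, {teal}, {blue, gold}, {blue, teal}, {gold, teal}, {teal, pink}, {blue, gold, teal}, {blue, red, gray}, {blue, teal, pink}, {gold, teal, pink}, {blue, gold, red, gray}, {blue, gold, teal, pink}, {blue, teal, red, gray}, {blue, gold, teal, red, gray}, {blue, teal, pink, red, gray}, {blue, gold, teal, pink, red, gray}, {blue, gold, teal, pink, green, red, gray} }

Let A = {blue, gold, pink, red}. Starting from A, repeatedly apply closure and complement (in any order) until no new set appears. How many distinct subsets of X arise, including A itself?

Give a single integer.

X∖A={teal, green, gray}, int(X∖A)={teal}, hence cl(A)={blue, gold, pink, green, red, gray}
Orbit (k=closure, c=complement):
  1. A     = {blue, gold, pink, red}
  2. kA    = {blue, gold, pink, green, red, gray}
  3. cA    = {teal, green, gray}
  4. ckA   = {teal}
  5. kcA   = {teal, pink, green, red, gray}
  6. kckA  = {teal, pink, green}
  7. ckcA  = {blue, gold}
  8. ckckA = {blue, gold, red, gray}
  9. kckcA = {blue, gold, green, red, gray}
  10. ckckcA = {teal, pink}
(closed under both — stop)

10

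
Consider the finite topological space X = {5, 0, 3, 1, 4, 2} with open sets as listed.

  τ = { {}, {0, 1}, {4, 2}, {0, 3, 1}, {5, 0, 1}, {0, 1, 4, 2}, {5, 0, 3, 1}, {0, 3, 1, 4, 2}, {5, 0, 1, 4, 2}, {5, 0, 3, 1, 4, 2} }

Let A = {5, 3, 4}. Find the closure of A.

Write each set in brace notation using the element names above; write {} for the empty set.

{5, 3, 4, 2}

complement {0, 1, 2}; its interior {0, 1}; cl(A) = X∖{0, 1} = {5, 3, 4, 2}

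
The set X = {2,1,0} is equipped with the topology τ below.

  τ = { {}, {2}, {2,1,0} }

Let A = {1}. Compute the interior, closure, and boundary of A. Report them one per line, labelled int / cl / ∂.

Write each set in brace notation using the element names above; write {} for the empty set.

opens ⊆ A: {}; union → int = {}
complement {2,0}; its interior {2}; cl(A) = X∖{2} = {1,0}
boundary = {1,0} ∖ {} = {1,0}

int(A) = {}
cl(A)  = {1,0}
∂A     = {1,0}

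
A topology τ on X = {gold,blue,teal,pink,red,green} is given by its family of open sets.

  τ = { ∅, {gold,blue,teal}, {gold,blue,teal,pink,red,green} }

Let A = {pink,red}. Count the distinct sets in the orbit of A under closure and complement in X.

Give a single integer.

6

complement {gold,blue,teal,green}; its interior {gold,blue,teal}; cl(A) = X∖{gold,blue,teal} = {pink,red,green}
With k = closure, c = complement:
  1. A     = {pink,red}
  2. kA    = {pink,red,green}
  3. cA    = {gold,blue,teal,green}
  4. ckA   = {gold,blue,teal}
  5. kcA   = {gold,blue,teal,pink,red,green}
  6. ckcA  = ∅
k, c of each give nothing new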